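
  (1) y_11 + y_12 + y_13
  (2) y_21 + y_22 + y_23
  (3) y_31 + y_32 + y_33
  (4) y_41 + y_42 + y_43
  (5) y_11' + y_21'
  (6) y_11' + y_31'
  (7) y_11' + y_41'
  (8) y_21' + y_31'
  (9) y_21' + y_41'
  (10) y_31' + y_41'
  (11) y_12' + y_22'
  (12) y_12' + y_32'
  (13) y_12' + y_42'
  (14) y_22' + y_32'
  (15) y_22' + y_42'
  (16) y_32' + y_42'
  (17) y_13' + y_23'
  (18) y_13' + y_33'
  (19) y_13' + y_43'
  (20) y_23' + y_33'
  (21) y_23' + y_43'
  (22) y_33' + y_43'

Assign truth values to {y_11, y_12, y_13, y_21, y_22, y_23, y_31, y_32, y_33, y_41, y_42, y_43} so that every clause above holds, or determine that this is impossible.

UNSATISFIABLE

Suppose y_11 = 0.
Suppose y_12 = 1.
The clause (y_22') is unit, so y_22 = 0.
The clause (y_32') is unit, so y_32 = 0.
The clause (y_42') is unit, so y_42 = 0.
Suppose y_21 = 1.
The clause (y_31') is unit, so y_31 = 0.
The clause (y_33) is unit, so y_33 = 1.
The clause (y_41') is unit, so y_41 = 0.
The clause (y_43) is unit, so y_43 = 1.
But (y_43') is also a unit clause — contradiction.
So y_21 must be the other value — set y_21 = 0.
The clause (y_23) is unit, so y_23 = 1.
The clause (y_13') is unit, so y_13 = 0.
The clause (y_33') is unit, so y_33 = 0.
The clause (y_31) is unit, so y_31 = 1.
The clause (y_41') is unit, so y_41 = 0.
The clause (y_43) is unit, so y_43 = 1.
But (y_43') is also a unit clause — contradiction.
Neither y_21 = 1 nor y_21 = 0 works.
So y_12 must be the other value — set y_12 = 0.
The clause (y_13) is unit, so y_13 = 1.
The clause (y_23') is unit, so y_23 = 0.
The clause (y_33') is unit, so y_33 = 0.
The clause (y_43') is unit, so y_43 = 0.
Suppose y_21 = 1.
The clause (y_31') is unit, so y_31 = 0.
The clause (y_32) is unit, so y_32 = 1.
The clause (y_41') is unit, so y_41 = 0.
The clause (y_42) is unit, so y_42 = 1.
But (y_42') is also a unit clause — contradiction.
So y_21 must be the other value — set y_21 = 0.
The clause (y_22) is unit, so y_22 = 1.
The clause (y_32') is unit, so y_32 = 0.
The clause (y_31) is unit, so y_31 = 1.
The clause (y_41') is unit, so y_41 = 0.
The clause (y_42) is unit, so y_42 = 1.
But (y_42') is also a unit clause — contradiction.
Neither y_21 = 1 nor y_21 = 0 works.
Neither y_12 = 1 nor y_12 = 0 works.
So y_11 must be the other value — set y_11 = 1.
The clause (y_21') is unit, so y_21 = 0.
The clause (y_31') is unit, so y_31 = 0.
The clause (y_41') is unit, so y_41 = 0.
Suppose y_22 = 1.
The clause (y_12') is unit, so y_12 = 0.
The clause (y_32') is unit, so y_32 = 0.
The clause (y_33) is unit, so y_33 = 1.
The clause (y_42') is unit, so y_42 = 0.
The clause (y_43) is unit, so y_43 = 1.
But (y_43') is also a unit clause — contradiction.
So y_22 must be the other value — set y_22 = 0.
The clause (y_23) is unit, so y_23 = 1.
The clause (y_13') is unit, so y_13 = 0.
The clause (y_33') is unit, so y_33 = 0.
The clause (y_32) is unit, so y_32 = 1.
The clause (y_12') is unit, so y_12 = 0.
The clause (y_42') is unit, so y_42 = 0.
The clause (y_43) is unit, so y_43 = 1.
But (y_43') is also a unit clause — contradiction.
Neither y_22 = 1 nor y_22 = 0 works.
Neither y_11 = 1 nor y_11 = 0 works.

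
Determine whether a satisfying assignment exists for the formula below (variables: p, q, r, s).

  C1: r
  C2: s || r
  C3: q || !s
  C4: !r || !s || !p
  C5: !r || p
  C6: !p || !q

From the singleton clause (r), r = true.
From the singleton clause (p), p = true.
From the singleton clause (!s), s = false.
From the singleton clause (!q), q = false.
All clauses are satisfied.
A satisfying assignment: p ↦ true, q ↦ false, r ↦ true, s ↦ false.

Yes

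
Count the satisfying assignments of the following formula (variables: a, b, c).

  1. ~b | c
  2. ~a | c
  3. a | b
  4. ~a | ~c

There are 2^3 = 8 truth assignments over (a, b, c).
Check each against the 4 clauses (columns in the order a, b, c):
  F F F  ✗ fails (a | b)
  F F T  ✗ fails (a | b)
  F T F  ✗ fails (~b | c)
  F T T  ✓ satisfies all
  T F F  ✗ fails (~a | c)
  T F T  ✗ fails (~a | ~c)
  T T F  ✗ fails (~b | c)
  T T T  ✗ fails (~a | ~c)
1 of the 8 rows is a model.

1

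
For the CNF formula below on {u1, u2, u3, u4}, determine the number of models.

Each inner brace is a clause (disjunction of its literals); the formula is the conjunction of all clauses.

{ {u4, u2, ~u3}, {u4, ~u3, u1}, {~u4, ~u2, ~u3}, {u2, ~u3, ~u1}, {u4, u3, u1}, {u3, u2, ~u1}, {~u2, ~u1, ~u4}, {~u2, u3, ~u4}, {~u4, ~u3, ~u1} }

4

There are 2^4 = 16 truth assignments over (u1, u2, u3, u4).
Check each against the 9 clauses (columns in the order u1, u2, u3, u4):
  F F F F  ✗ fails (u4 | u3 | u1)
  F F F T  ✓ satisfies all
  F F T F  ✗ fails (u4 | u2 | ~u3)
  F F T T  ✓ satisfies all
  F T F F  ✗ fails (u4 | u3 | u1)
  F T F T  ✗ fails (~u2 | u3 | ~u4)
  F T T F  ✗ fails (u4 | ~u3 | u1)
  F T T T  ✗ fails (~u4 | ~u2 | ~u3)
  T F F F  ✗ fails (u3 | u2 | ~u1)
  T F F T  ✗ fails (u3 | u2 | ~u1)
  T F T F  ✗ fails (u4 | u2 | ~u3)
  T F T T  ✗ fails (u2 | ~u3 | ~u1)
  T T F F  ✓ satisfies all
  T T F T  ✗ fails (~u2 | ~u1 | ~u4)
  T T T F  ✓ satisfies all
  T T T T  ✗ fails (~u4 | ~u2 | ~u3)
4 of the 16 rows are models.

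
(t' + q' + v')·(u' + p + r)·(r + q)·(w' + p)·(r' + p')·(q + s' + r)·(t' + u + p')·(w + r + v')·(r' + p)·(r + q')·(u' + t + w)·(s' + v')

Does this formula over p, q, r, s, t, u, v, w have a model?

No, unsatisfiable

Case r = 1:
The clause (p') is unit, so p = 0.
That conflicts with the unit clause (p).
Undo r and try r = 0.
The clause (q) is unit, so q = 1.
That conflicts with the unit clause (q').
Both values of r lead to a conflict.
No assignment satisfies every clause.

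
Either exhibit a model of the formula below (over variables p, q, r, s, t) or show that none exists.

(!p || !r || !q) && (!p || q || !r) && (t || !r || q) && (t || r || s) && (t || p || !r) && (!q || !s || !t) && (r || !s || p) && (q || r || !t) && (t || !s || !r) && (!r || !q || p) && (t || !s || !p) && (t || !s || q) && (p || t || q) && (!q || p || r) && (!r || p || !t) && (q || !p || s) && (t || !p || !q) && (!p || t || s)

Try p = true.
Try r = false.
Try t = true.
Unit clause (q) forces q = true.
Unit clause (!s) forces s = false.
Every clause now holds.

p: true; q: true; r: false; s: false; t: true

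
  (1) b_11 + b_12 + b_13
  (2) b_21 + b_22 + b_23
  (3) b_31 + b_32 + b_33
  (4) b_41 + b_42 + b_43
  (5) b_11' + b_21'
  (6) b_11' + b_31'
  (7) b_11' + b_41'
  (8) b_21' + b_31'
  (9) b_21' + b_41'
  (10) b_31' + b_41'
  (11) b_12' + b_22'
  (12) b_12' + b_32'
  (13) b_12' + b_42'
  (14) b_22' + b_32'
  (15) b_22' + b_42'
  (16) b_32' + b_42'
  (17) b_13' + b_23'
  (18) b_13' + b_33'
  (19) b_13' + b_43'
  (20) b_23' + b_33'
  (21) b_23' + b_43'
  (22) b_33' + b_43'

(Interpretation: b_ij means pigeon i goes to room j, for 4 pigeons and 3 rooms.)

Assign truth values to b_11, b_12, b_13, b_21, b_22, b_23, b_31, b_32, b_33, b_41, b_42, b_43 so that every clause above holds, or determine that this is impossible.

Suppose b_11 = 0.
Suppose b_12 = 1.
Unit clause (b_22') forces b_22 = 0.
Unit clause (b_32') forces b_32 = 0.
Unit clause (b_42') forces b_42 = 0.
Suppose b_21 = 1.
Unit clause (b_31') forces b_31 = 0.
Unit clause (b_33) forces b_33 = 1.
Unit clause (b_41') forces b_41 = 0.
Unit clause (b_43) forces b_43 = 1.
Now (b_43') is unsatisfied and unit — conflict.
So b_21 must be the other value — set b_21 = 0.
Unit clause (b_23) forces b_23 = 1.
Unit clause (b_13') forces b_13 = 0.
Unit clause (b_33') forces b_33 = 0.
Unit clause (b_31) forces b_31 = 1.
Unit clause (b_41') forces b_41 = 0.
Unit clause (b_43) forces b_43 = 1.
Now (b_43') is unsatisfied and unit — conflict.
Neither b_21 = 1 nor b_21 = 0 works.
So b_12 must be the other value — set b_12 = 0.
Unit clause (b_13) forces b_13 = 1.
Unit clause (b_23') forces b_23 = 0.
Unit clause (b_33') forces b_33 = 0.
Unit clause (b_43') forces b_43 = 0.
Suppose b_21 = 1.
Unit clause (b_31') forces b_31 = 0.
Unit clause (b_32) forces b_32 = 1.
Unit clause (b_41') forces b_41 = 0.
Unit clause (b_42) forces b_42 = 1.
Now (b_42') is unsatisfied and unit — conflict.
So b_21 must be the other value — set b_21 = 0.
Unit clause (b_22) forces b_22 = 1.
Unit clause (b_32') forces b_32 = 0.
Unit clause (b_31) forces b_31 = 1.
Unit clause (b_41') forces b_41 = 0.
Unit clause (b_42) forces b_42 = 1.
Now (b_42') is unsatisfied and unit — conflict.
Neither b_21 = 1 nor b_21 = 0 works.
Neither b_12 = 1 nor b_12 = 0 works.
So b_11 must be the other value — set b_11 = 1.
Unit clause (b_21') forces b_21 = 0.
Unit clause (b_31') forces b_31 = 0.
Unit clause (b_41') forces b_41 = 0.
Suppose b_22 = 1.
Unit clause (b_12') forces b_12 = 0.
Unit clause (b_32') forces b_32 = 0.
Unit clause (b_33) forces b_33 = 1.
Unit clause (b_42') forces b_42 = 0.
Unit clause (b_43) forces b_43 = 1.
Now (b_43') is unsatisfied and unit — conflict.
So b_22 must be the other value — set b_22 = 0.
Unit clause (b_23) forces b_23 = 1.
Unit clause (b_13') forces b_13 = 0.
Unit clause (b_33') forces b_33 = 0.
Unit clause (b_32) forces b_32 = 1.
Unit clause (b_12') forces b_12 = 0.
Unit clause (b_42') forces b_42 = 0.
Unit clause (b_43) forces b_43 = 1.
Now (b_43') is unsatisfied and unit — conflict.
Neither b_22 = 1 nor b_22 = 0 works.
Neither b_11 = 1 nor b_11 = 0 works.

UNSATISFIABLE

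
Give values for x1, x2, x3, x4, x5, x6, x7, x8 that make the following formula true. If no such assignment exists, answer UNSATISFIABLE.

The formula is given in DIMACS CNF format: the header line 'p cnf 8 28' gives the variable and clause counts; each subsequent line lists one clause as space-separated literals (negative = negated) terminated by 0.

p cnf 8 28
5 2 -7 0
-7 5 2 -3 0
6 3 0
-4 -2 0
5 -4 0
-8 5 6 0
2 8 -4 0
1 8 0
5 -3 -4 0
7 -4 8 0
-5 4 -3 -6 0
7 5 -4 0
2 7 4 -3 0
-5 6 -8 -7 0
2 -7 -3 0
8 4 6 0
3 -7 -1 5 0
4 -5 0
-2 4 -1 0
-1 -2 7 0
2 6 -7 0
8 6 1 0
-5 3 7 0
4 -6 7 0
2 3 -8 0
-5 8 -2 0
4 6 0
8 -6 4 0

x1=False, x2=True, x3=False, x4=False, x5=False, x6=True, x7=True, x8=True

Case x6 = True:
Case x4 = False:
Unit clause (¬x5) forces x5 = False.
Unit clause (x7) forces x7 = True.
Unit clause (x2) forces x2 = True.
Unit clause (¬x1) forces x1 = False.
Unit clause (x8) forces x8 = True.
Every clause is now satisfied; x3 is unconstrained.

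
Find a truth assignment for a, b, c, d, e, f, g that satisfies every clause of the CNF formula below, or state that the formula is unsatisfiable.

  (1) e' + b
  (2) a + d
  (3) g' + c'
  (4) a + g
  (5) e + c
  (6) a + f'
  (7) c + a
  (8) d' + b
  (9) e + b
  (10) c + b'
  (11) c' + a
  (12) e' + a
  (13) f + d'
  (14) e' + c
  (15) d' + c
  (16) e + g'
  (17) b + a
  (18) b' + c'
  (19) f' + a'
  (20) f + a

UNSATISFIABLE

Branch on e: set e = 0.
From the singleton clause (c), c = 1.
From the singleton clause (g'), g = 0.
From the singleton clause (a), a = 1.
From the singleton clause (b), b = 1.
That conflicts with the unit clause (b').
Undo e and try e = 1.
From the singleton clause (b), b = 1.
From the singleton clause (c), c = 1.
That conflicts with the unit clause (c').
Either choice for e ends in contradiction.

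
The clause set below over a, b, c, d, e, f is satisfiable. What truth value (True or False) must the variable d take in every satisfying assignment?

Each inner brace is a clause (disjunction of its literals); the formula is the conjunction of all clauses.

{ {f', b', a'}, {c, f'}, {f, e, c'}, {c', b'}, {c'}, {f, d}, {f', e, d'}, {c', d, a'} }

Suppose d = 0.
(c') alone gives c = 0.
(f') alone gives f = 0.
Now (f) is unsatisfied and unit — conflict.
So every satisfying assignment has d = True.

True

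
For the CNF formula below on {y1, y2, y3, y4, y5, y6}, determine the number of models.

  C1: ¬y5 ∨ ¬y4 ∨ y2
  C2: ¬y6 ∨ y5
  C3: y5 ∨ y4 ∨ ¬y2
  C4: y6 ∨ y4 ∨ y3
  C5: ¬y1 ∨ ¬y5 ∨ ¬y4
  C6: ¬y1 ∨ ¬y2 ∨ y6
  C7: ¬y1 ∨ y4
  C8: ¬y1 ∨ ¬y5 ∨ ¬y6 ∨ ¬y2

There are 2^6 = 64 truth assignments over (y1, y2, y3, y4, y5, y6).
Split on y2. With y2 = True, the clauses containing y2 are satisfied and ¬y2 drops from the rest; 9 of the 2^5 = 32 assignments to the other variables satisfy what remains.
With y2 = False, by the same count on the reduced clause set, 8 assignments work.
(One model: y1=F, y2=F, y3=F, y4=F, y5=T, y6=T.)
Total: 9 + 8 = 17.

17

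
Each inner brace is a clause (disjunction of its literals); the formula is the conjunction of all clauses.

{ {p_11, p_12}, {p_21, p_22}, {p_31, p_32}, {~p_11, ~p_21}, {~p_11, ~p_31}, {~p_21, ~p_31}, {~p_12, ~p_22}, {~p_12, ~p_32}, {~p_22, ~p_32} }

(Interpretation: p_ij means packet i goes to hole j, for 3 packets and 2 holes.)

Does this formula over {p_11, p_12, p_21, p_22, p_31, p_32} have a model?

No, unsatisfiable

Branch on p_11: set p_11 = 1.
From the singleton clause (~p_21), p_21 = 0.
From the singleton clause (p_22), p_22 = 1.
From the singleton clause (~p_31), p_31 = 0.
From the singleton clause (p_32), p_32 = 1.
But (~p_32) is also a unit clause — contradiction.
That branch fails; take p_11 = 0 instead.
From the singleton clause (p_12), p_12 = 1.
From the singleton clause (~p_22), p_22 = 0.
From the singleton clause (p_21), p_21 = 1.
From the singleton clause (~p_31), p_31 = 0.
From the singleton clause (p_32), p_32 = 1.
But (~p_32) is also a unit clause — contradiction.
Neither p_11 = 1 nor p_11 = 0 works.
No assignment satisfies every clause.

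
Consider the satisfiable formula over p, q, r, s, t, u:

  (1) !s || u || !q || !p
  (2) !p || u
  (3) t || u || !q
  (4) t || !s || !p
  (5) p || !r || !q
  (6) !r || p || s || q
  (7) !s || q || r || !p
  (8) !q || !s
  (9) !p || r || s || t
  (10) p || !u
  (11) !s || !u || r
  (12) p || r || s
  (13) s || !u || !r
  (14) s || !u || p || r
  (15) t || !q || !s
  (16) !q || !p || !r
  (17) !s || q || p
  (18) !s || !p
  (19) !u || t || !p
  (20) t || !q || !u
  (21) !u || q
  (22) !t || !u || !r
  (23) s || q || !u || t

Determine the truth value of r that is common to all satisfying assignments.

False

Suppose r = true.
Suppose p = false.
From the singleton clause (!q), q = false.
From the singleton clause (s), s = true.
That conflicts with the unit clause (!s).
Undo p and try p = true.
From the singleton clause (u), u = true.
From the singleton clause (s), s = true.
That conflicts with the unit clause (!s).
Neither p = true nor p = false works.
So every satisfying assignment has r = False.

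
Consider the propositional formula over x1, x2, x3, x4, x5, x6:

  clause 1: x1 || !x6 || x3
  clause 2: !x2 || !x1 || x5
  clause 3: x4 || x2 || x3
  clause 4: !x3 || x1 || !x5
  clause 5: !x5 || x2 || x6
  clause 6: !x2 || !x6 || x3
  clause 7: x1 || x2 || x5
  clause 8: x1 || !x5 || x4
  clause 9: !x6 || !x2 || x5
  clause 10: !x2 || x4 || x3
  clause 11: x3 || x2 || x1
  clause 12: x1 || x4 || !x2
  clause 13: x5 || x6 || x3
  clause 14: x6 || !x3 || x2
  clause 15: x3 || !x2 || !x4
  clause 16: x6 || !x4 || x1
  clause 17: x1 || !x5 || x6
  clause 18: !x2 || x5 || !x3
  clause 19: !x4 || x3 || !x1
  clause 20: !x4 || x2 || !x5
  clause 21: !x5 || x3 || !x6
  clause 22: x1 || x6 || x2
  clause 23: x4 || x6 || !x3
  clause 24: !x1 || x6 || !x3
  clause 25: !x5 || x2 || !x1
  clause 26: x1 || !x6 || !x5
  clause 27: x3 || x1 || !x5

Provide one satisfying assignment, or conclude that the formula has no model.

Case x1 = true:
Case x2 = false:
(!x5) alone gives x5 = false.
Case x4 = false:
(x3) alone gives x3 = true.
(x6) alone gives x6 = true.
Every clause now holds.

x1=true, x2=false, x3=true, x4=false, x5=false, x6=true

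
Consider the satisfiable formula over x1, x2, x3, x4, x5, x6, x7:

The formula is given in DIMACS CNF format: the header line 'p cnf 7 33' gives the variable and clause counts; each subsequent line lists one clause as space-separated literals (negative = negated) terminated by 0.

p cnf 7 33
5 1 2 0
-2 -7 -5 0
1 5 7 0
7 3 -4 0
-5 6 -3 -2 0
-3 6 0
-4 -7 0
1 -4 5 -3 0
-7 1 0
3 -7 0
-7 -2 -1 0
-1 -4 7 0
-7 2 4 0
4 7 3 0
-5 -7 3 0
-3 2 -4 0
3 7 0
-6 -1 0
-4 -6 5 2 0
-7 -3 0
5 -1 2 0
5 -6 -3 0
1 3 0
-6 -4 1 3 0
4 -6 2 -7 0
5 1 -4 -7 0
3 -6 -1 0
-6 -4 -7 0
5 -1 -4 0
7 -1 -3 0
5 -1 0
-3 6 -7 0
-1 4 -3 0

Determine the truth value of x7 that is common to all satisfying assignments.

Suppose x7 = True.
Unit clause (¬x4) forces x4 = False.
Unit clause (x1) forces x1 = True.
Unit clause (x3) forces x3 = True.
But (¬x3) is also a unit clause — contradiction.
So every satisfying assignment has x7 = False.

False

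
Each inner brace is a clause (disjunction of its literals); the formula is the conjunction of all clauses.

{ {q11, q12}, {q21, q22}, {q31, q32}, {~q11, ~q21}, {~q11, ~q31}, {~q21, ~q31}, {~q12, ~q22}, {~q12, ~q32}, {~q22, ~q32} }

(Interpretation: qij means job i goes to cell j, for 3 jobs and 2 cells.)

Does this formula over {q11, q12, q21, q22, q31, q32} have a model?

No, unsatisfiable

Suppose q11 = 1.
From the singleton clause (~q21), q21 = 0.
From the singleton clause (q22), q22 = 1.
From the singleton clause (~q31), q31 = 0.
From the singleton clause (q32), q32 = 1.
That conflicts with the unit clause (~q32).
That branch fails; take q11 = 0 instead.
From the singleton clause (q12), q12 = 1.
From the singleton clause (~q22), q22 = 0.
From the singleton clause (q21), q21 = 1.
From the singleton clause (~q31), q31 = 0.
From the singleton clause (q32), q32 = 1.
That conflicts with the unit clause (~q32).
Either choice for q11 ends in contradiction.
No assignment satisfies every clause.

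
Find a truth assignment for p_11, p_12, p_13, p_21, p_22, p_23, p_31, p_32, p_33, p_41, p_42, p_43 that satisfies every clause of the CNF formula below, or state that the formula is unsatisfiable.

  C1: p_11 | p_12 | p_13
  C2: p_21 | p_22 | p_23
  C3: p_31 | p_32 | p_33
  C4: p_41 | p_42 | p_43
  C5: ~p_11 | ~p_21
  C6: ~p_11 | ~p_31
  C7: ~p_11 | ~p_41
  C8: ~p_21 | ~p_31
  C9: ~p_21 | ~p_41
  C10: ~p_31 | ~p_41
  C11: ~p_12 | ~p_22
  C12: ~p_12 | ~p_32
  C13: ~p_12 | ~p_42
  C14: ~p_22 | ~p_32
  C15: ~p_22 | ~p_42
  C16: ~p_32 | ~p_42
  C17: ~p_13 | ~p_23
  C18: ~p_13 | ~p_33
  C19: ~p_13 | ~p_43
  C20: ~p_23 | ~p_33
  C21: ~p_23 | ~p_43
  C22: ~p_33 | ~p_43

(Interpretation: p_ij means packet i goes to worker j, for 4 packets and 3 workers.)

UNSATISFIABLE

Branch on p_11: set p_11 = 0.
Branch on p_12: set p_12 = 1.
Unit clause (~p_22) forces p_22 = 0.
Unit clause (~p_32) forces p_32 = 0.
Unit clause (~p_42) forces p_42 = 0.
Branch on p_21: set p_21 = 1.
Unit clause (~p_31) forces p_31 = 0.
Unit clause (p_33) forces p_33 = 1.
Unit clause (~p_41) forces p_41 = 0.
Unit clause (p_43) forces p_43 = 1.
That conflicts with the unit clause (~p_43).
So p_21 must be the other value — set p_21 = 0.
Unit clause (p_23) forces p_23 = 1.
Unit clause (~p_13) forces p_13 = 0.
Unit clause (~p_33) forces p_33 = 0.
Unit clause (p_31) forces p_31 = 1.
Unit clause (~p_41) forces p_41 = 0.
Unit clause (p_43) forces p_43 = 1.
That conflicts with the unit clause (~p_43).
Either choice for p_21 ends in contradiction.
So p_12 must be the other value — set p_12 = 0.
Unit clause (p_13) forces p_13 = 1.
Unit clause (~p_23) forces p_23 = 0.
Unit clause (~p_33) forces p_33 = 0.
Unit clause (~p_43) forces p_43 = 0.
Branch on p_21: set p_21 = 1.
Unit clause (~p_31) forces p_31 = 0.
Unit clause (p_32) forces p_32 = 1.
Unit clause (~p_41) forces p_41 = 0.
Unit clause (p_42) forces p_42 = 1.
That conflicts with the unit clause (~p_42).
So p_21 must be the other value — set p_21 = 0.
Unit clause (p_22) forces p_22 = 1.
Unit clause (~p_32) forces p_32 = 0.
Unit clause (p_31) forces p_31 = 1.
Unit clause (~p_41) forces p_41 = 0.
Unit clause (p_42) forces p_42 = 1.
That conflicts with the unit clause (~p_42).
Either choice for p_21 ends in contradiction.
Either choice for p_12 ends in contradiction.
So p_11 must be the other value — set p_11 = 1.
Unit clause (~p_21) forces p_21 = 0.
Unit clause (~p_31) forces p_31 = 0.
Unit clause (~p_41) forces p_41 = 0.
Branch on p_22: set p_22 = 1.
Unit clause (~p_12) forces p_12 = 0.
Unit clause (~p_32) forces p_32 = 0.
Unit clause (p_33) forces p_33 = 1.
Unit clause (~p_42) forces p_42 = 0.
Unit clause (p_43) forces p_43 = 1.
That conflicts with the unit clause (~p_43).
So p_22 must be the other value — set p_22 = 0.
Unit clause (p_23) forces p_23 = 1.
Unit clause (~p_13) forces p_13 = 0.
Unit clause (~p_33) forces p_33 = 0.
Unit clause (p_32) forces p_32 = 1.
Unit clause (~p_12) forces p_12 = 0.
Unit clause (~p_42) forces p_42 = 0.
Unit clause (p_43) forces p_43 = 1.
That conflicts with the unit clause (~p_43).
Either choice for p_22 ends in contradiction.
Either choice for p_11 ends in contradiction.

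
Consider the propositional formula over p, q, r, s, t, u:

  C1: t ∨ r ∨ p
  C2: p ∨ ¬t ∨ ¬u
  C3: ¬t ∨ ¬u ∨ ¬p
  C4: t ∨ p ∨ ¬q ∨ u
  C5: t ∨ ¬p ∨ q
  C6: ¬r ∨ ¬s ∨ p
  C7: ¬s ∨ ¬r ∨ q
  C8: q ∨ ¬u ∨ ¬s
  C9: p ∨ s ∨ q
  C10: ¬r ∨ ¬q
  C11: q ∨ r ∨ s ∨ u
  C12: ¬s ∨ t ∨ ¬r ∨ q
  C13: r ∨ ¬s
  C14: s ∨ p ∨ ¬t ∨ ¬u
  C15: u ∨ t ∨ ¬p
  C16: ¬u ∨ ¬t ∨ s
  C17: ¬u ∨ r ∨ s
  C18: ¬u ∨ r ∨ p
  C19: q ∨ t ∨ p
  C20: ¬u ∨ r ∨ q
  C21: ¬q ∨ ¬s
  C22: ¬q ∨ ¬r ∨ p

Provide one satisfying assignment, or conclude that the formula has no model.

Branch on r: set r = False.
From the singleton clause (¬s), s = False.
From the singleton clause (¬u), u = False.
From the singleton clause (q), q = True.
Branch on t: set t = True.
All clauses hold; p can take either value.

p: False, q: True, r: False, s: False, t: True, u: False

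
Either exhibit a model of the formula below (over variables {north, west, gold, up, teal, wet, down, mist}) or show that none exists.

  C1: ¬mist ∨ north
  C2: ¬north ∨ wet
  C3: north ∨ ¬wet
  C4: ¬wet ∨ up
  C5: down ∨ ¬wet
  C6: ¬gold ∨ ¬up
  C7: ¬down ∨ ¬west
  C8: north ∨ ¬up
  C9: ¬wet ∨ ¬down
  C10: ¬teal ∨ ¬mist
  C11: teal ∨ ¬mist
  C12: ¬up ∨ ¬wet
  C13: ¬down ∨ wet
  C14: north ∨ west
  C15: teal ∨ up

Branch on mist: set mist = False.
Branch on north: set north = False.
From the singleton clause (¬wet), wet = False.
From the singleton clause (¬up), up = False.
From the singleton clause (¬down), down = False.
From the singleton clause (west), west = True.
From the singleton clause (teal), teal = True.
Every clause is now satisfied; gold is unconstrained.

north ↦ False, west ↦ True, gold ↦ False, up ↦ False, teal ↦ True, wet ↦ False, down ↦ False, mist ↦ False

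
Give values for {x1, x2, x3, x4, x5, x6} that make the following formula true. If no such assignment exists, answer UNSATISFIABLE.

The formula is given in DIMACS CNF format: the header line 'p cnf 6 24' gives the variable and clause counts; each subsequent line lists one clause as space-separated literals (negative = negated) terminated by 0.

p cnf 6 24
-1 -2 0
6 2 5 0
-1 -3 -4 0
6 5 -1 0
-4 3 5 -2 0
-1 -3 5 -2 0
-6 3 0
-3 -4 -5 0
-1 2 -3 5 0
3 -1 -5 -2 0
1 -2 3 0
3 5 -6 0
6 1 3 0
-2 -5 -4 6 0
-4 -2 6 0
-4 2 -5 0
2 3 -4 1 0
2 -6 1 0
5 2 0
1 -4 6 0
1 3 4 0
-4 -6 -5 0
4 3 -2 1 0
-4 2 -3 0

x1: False, x2: True, x3: True, x4: False, x5: True, x6: False

Suppose x1 = False.
Suppose x6 = False.
Unit clause (x3) forces x3 = True.
Unit clause (¬x4) forces x4 = False.
Suppose x2 = True.
No clause remains; x5 is free.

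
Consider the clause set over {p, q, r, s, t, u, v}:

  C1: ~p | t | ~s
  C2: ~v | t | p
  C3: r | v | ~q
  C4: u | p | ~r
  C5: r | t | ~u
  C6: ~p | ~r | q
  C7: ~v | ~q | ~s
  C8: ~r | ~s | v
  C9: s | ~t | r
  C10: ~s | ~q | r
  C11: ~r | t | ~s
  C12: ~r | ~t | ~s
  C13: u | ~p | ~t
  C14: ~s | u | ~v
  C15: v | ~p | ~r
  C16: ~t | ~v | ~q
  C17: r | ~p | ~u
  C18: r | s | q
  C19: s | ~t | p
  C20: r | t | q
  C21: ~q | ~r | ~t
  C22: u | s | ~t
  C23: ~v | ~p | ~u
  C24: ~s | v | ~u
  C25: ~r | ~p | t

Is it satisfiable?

Suppose p = 1.
Suppose t = 0.
Unit clause (~s) forces s = 0.
Unit clause (~r) forces r = 0.
Unit clause (~u) forces u = 0.
Unit clause (q) forces q = 1.
Unit clause (v) forces v = 1.
Every clause now holds.
A satisfying assignment: p ↦ 1, q ↦ 1, r ↦ 0, s ↦ 0, t ↦ 0, u ↦ 0, v ↦ 1.

Yes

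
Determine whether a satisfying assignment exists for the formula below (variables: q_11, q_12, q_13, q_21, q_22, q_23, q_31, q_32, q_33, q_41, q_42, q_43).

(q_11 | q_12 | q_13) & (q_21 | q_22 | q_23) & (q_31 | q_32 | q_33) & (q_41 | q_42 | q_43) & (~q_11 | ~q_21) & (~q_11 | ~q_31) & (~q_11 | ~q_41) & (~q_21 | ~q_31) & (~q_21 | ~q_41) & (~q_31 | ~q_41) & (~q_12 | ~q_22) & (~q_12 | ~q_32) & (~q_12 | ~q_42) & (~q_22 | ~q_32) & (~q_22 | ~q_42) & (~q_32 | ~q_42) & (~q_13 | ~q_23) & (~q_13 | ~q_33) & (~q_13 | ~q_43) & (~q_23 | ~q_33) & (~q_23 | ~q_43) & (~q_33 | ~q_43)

No, unsatisfiable

Suppose q_11 = 0.
Suppose q_12 = 1.
From the singleton clause (~q_22), q_22 = 0.
From the singleton clause (~q_32), q_32 = 0.
From the singleton clause (~q_42), q_42 = 0.
Suppose q_21 = 1.
From the singleton clause (~q_31), q_31 = 0.
From the singleton clause (q_33), q_33 = 1.
From the singleton clause (~q_41), q_41 = 0.
From the singleton clause (q_43), q_43 = 1.
But (~q_43) is also a unit clause — contradiction.
That branch fails; take q_21 = 0 instead.
From the singleton clause (q_23), q_23 = 1.
From the singleton clause (~q_13), q_13 = 0.
From the singleton clause (~q_33), q_33 = 0.
From the singleton clause (q_31), q_31 = 1.
From the singleton clause (~q_41), q_41 = 0.
From the singleton clause (q_43), q_43 = 1.
But (~q_43) is also a unit clause — contradiction.
Either choice for q_21 ends in contradiction.
That branch fails; take q_12 = 0 instead.
From the singleton clause (q_13), q_13 = 1.
From the singleton clause (~q_23), q_23 = 0.
From the singleton clause (~q_33), q_33 = 0.
From the singleton clause (~q_43), q_43 = 0.
Suppose q_21 = 1.
From the singleton clause (~q_31), q_31 = 0.
From the singleton clause (q_32), q_32 = 1.
From the singleton clause (~q_41), q_41 = 0.
From the singleton clause (q_42), q_42 = 1.
But (~q_42) is also a unit clause — contradiction.
That branch fails; take q_21 = 0 instead.
From the singleton clause (q_22), q_22 = 1.
From the singleton clause (~q_32), q_32 = 0.
From the singleton clause (q_31), q_31 = 1.
From the singleton clause (~q_41), q_41 = 0.
From the singleton clause (q_42), q_42 = 1.
But (~q_42) is also a unit clause — contradiction.
Either choice for q_21 ends in contradiction.
Either choice for q_12 ends in contradiction.
That branch fails; take q_11 = 1 instead.
From the singleton clause (~q_21), q_21 = 0.
From the singleton clause (~q_31), q_31 = 0.
From the singleton clause (~q_41), q_41 = 0.
Suppose q_22 = 1.
From the singleton clause (~q_12), q_12 = 0.
From the singleton clause (~q_32), q_32 = 0.
From the singleton clause (q_33), q_33 = 1.
From the singleton clause (~q_42), q_42 = 0.
From the singleton clause (q_43), q_43 = 1.
But (~q_43) is also a unit clause — contradiction.
That branch fails; take q_22 = 0 instead.
From the singleton clause (q_23), q_23 = 1.
From the singleton clause (~q_13), q_13 = 0.
From the singleton clause (~q_33), q_33 = 0.
From the singleton clause (q_32), q_32 = 1.
From the singleton clause (~q_12), q_12 = 0.
From the singleton clause (~q_42), q_42 = 0.
From the singleton clause (q_43), q_43 = 1.
But (~q_43) is also a unit clause — contradiction.
Either choice for q_22 ends in contradiction.
Either choice for q_11 ends in contradiction.
No assignment satisfies every clause.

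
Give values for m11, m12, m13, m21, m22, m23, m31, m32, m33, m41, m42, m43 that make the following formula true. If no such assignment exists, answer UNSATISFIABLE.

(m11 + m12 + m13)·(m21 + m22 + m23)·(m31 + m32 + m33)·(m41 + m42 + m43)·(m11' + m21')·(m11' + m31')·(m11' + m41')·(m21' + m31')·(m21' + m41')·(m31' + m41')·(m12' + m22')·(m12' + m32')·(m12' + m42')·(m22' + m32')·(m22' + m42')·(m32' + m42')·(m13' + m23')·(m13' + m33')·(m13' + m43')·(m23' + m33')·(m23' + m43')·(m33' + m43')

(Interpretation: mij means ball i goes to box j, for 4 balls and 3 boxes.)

Try m11 = 0.
Try m12 = 1.
(m22') alone gives m22 = 0.
(m32') alone gives m32 = 0.
(m42') alone gives m42 = 0.
Try m21 = 1.
(m31') alone gives m31 = 0.
(m33) alone gives m33 = 1.
(m41') alone gives m41 = 0.
(m43) alone gives m43 = 1.
That conflicts with the unit clause (m43').
So m21 must be the other value — set m21 = 0.
(m23) alone gives m23 = 1.
(m13') alone gives m13 = 0.
(m33') alone gives m33 = 0.
(m31) alone gives m31 = 1.
(m41') alone gives m41 = 0.
(m43) alone gives m43 = 1.
That conflicts with the unit clause (m43').
Neither m21 = 1 nor m21 = 0 works.
So m12 must be the other value — set m12 = 0.
(m13) alone gives m13 = 1.
(m23') alone gives m23 = 0.
(m33') alone gives m33 = 0.
(m43') alone gives m43 = 0.
Try m21 = 1.
(m31') alone gives m31 = 0.
(m32) alone gives m32 = 1.
(m41') alone gives m41 = 0.
(m42) alone gives m42 = 1.
That conflicts with the unit clause (m42').
So m21 must be the other value — set m21 = 0.
(m22) alone gives m22 = 1.
(m32') alone gives m32 = 0.
(m31) alone gives m31 = 1.
(m41') alone gives m41 = 0.
(m42) alone gives m42 = 1.
That conflicts with the unit clause (m42').
Neither m21 = 1 nor m21 = 0 works.
Neither m12 = 1 nor m12 = 0 works.
So m11 must be the other value — set m11 = 1.
(m21') alone gives m21 = 0.
(m31') alone gives m31 = 0.
(m41') alone gives m41 = 0.
Try m22 = 1.
(m12') alone gives m12 = 0.
(m32') alone gives m32 = 0.
(m33) alone gives m33 = 1.
(m42') alone gives m42 = 0.
(m43) alone gives m43 = 1.
That conflicts with the unit clause (m43').
So m22 must be the other value — set m22 = 0.
(m23) alone gives m23 = 1.
(m13') alone gives m13 = 0.
(m33') alone gives m33 = 0.
(m32) alone gives m32 = 1.
(m12') alone gives m12 = 0.
(m42') alone gives m42 = 0.
(m43) alone gives m43 = 1.
That conflicts with the unit clause (m43').
Neither m22 = 1 nor m22 = 0 works.
Neither m11 = 1 nor m11 = 0 works.

UNSATISFIABLE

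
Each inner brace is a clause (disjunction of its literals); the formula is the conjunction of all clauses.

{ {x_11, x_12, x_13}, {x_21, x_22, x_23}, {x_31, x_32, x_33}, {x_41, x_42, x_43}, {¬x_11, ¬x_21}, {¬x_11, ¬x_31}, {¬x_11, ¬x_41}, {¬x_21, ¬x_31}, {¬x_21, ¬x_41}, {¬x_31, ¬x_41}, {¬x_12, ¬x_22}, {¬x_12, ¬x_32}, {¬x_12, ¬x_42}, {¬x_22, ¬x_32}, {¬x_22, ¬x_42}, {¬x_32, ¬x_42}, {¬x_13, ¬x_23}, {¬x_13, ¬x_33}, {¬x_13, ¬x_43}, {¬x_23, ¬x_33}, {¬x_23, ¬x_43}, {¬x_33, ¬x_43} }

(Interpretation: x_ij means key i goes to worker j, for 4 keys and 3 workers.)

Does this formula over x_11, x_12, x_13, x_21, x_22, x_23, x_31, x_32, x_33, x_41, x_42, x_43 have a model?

No, unsatisfiable

Try x_11 = False.
Try x_12 = True.
The clause (¬x_22) is unit, so x_22 = False.
The clause (¬x_32) is unit, so x_32 = False.
The clause (¬x_42) is unit, so x_42 = False.
Try x_21 = True.
The clause (¬x_31) is unit, so x_31 = False.
The clause (x_33) is unit, so x_33 = True.
The clause (¬x_41) is unit, so x_41 = False.
The clause (x_43) is unit, so x_43 = True.
But (¬x_43) is also a unit clause — contradiction.
Undo x_21 and try x_21 = False.
The clause (x_23) is unit, so x_23 = True.
The clause (¬x_13) is unit, so x_13 = False.
The clause (¬x_33) is unit, so x_33 = False.
The clause (x_31) is unit, so x_31 = True.
The clause (¬x_41) is unit, so x_41 = False.
The clause (x_43) is unit, so x_43 = True.
But (¬x_43) is also a unit clause — contradiction.
Both values of x_21 lead to a conflict.
Undo x_12 and try x_12 = False.
The clause (x_13) is unit, so x_13 = True.
The clause (¬x_23) is unit, so x_23 = False.
The clause (¬x_33) is unit, so x_33 = False.
The clause (¬x_43) is unit, so x_43 = False.
Try x_21 = True.
The clause (¬x_31) is unit, so x_31 = False.
The clause (x_32) is unit, so x_32 = True.
The clause (¬x_41) is unit, so x_41 = False.
The clause (x_42) is unit, so x_42 = True.
But (¬x_42) is also a unit clause — contradiction.
Undo x_21 and try x_21 = False.
The clause (x_22) is unit, so x_22 = True.
The clause (¬x_32) is unit, so x_32 = False.
The clause (x_31) is unit, so x_31 = True.
The clause (¬x_41) is unit, so x_41 = False.
The clause (x_42) is unit, so x_42 = True.
But (¬x_42) is also a unit clause — contradiction.
Both values of x_21 lead to a conflict.
Both values of x_12 lead to a conflict.
Undo x_11 and try x_11 = True.
The clause (¬x_21) is unit, so x_21 = False.
The clause (¬x_31) is unit, so x_31 = False.
The clause (¬x_41) is unit, so x_41 = False.
Try x_22 = True.
The clause (¬x_12) is unit, so x_12 = False.
The clause (¬x_32) is unit, so x_32 = False.
The clause (x_33) is unit, so x_33 = True.
The clause (¬x_42) is unit, so x_42 = False.
The clause (x_43) is unit, so x_43 = True.
But (¬x_43) is also a unit clause — contradiction.
Undo x_22 and try x_22 = False.
The clause (x_23) is unit, so x_23 = True.
The clause (¬x_13) is unit, so x_13 = False.
The clause (¬x_33) is unit, so x_33 = False.
The clause (x_32) is unit, so x_32 = True.
The clause (¬x_12) is unit, so x_12 = False.
The clause (¬x_42) is unit, so x_42 = False.
The clause (x_43) is unit, so x_43 = True.
But (¬x_43) is also a unit clause — contradiction.
Both values of x_22 lead to a conflict.
Both values of x_11 lead to a conflict.
No assignment satisfies every clause.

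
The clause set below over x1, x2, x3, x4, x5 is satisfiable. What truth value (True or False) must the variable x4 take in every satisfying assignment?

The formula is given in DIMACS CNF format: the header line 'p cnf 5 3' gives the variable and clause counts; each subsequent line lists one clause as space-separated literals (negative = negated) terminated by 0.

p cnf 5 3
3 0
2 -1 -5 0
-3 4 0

Suppose x4 = False.
(x3) alone gives x3 = True.
Now (¬x3) is unsatisfied and unit — conflict.
So every satisfying assignment has x4 = True.

True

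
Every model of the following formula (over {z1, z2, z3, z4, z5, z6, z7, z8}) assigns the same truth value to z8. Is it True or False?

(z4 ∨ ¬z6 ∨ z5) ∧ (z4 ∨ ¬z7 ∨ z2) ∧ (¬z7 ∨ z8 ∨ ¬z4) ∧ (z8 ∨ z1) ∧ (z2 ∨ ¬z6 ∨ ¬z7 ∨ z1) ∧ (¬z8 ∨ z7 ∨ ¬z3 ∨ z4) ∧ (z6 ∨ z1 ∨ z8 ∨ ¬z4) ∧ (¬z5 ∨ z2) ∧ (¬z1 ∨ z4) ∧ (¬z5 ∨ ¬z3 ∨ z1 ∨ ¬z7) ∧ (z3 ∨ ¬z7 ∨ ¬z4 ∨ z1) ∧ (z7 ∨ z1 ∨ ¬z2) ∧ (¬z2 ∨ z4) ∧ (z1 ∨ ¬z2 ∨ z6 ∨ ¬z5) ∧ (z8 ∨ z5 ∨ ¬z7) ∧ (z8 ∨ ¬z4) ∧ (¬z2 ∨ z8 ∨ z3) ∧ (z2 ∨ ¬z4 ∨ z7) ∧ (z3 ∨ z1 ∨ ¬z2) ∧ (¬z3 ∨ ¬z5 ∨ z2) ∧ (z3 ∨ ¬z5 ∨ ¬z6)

True

Suppose z8 = False.
(z1) alone gives z1 = True.
(z4) alone gives z4 = True.
But (¬z4) is also a unit clause — contradiction.
So every satisfying assignment has z8 = True.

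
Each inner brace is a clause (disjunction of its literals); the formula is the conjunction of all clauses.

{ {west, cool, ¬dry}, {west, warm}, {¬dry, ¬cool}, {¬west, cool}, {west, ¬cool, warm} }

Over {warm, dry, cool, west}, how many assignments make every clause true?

4

There are 2^4 = 16 truth assignments over (warm, dry, cool, west).
Check each against the 5 clauses (columns in the order warm, dry, cool, west):
  F F F F  ✗ fails (west ∨ warm)
  F F F T  ✗ fails (¬west ∨ cool)
  F F T F  ✗ fails (west ∨ warm)
  F F T T  ✓ satisfies all
  F T F F  ✗ fails (west ∨ cool ∨ ¬dry)
  F T F T  ✗ fails (¬west ∨ cool)
  F T T F  ✗ fails (west ∨ warm)
  F T T T  ✗ fails (¬dry ∨ ¬cool)
  T F F F  ✓ satisfies all
  T F F T  ✗ fails (¬west ∨ cool)
  T F T F  ✓ satisfies all
  T F T T  ✓ satisfies all
  T T F F  ✗ fails (west ∨ cool ∨ ¬dry)
  T T F T  ✗ fails (¬west ∨ cool)
  T T T F  ✗ fails (¬dry ∨ ¬cool)
  T T T T  ✗ fails (¬dry ∨ ¬cool)
4 of the 16 rows are models.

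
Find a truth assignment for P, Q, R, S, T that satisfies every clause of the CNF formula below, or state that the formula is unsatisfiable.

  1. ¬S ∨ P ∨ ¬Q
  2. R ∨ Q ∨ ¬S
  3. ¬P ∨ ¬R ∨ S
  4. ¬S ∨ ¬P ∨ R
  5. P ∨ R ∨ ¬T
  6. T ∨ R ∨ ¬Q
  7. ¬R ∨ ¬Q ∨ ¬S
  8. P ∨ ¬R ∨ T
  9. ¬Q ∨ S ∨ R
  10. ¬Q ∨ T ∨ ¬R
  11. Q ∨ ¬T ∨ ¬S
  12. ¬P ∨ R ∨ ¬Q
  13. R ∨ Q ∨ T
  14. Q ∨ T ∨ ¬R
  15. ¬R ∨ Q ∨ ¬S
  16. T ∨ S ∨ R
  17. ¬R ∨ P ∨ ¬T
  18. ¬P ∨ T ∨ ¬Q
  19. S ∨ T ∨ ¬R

P ↦ True, Q ↦ False, R ↦ False, S ↦ False, T ↦ True

Try S = False.
Try P = True.
(¬R) alone gives R = False.
(¬Q) alone gives Q = False.
(T) alone gives T = True.
All clauses are satisfied.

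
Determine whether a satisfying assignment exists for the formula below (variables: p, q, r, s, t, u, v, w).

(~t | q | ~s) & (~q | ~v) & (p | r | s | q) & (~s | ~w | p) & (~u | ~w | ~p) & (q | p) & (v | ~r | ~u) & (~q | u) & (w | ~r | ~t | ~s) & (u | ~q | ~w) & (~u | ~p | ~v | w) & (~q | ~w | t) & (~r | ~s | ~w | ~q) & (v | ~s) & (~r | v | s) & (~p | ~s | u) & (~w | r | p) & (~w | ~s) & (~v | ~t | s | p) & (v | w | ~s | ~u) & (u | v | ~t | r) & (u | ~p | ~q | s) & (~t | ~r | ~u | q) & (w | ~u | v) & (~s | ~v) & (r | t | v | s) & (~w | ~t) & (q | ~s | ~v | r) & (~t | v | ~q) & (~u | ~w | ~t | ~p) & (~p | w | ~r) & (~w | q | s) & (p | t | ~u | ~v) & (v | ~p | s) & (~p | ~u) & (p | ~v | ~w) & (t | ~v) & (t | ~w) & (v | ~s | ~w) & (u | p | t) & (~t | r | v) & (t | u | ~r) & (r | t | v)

Yes, satisfiable

Suppose q = 0.
Unit clause (p) forces p = 1.
Unit clause (~u) forces u = 0.
Unit clause (~s) forces s = 0.
Unit clause (~w) forces w = 0.
Unit clause (~r) forces r = 0.
Unit clause (v) forces v = 1.
Unit clause (t) forces t = 1.
Every clause now holds.
A satisfying assignment: p: 1,  q: 0,  r: 0,  s: 0,  t: 1,  u: 0,  v: 1,  w: 0.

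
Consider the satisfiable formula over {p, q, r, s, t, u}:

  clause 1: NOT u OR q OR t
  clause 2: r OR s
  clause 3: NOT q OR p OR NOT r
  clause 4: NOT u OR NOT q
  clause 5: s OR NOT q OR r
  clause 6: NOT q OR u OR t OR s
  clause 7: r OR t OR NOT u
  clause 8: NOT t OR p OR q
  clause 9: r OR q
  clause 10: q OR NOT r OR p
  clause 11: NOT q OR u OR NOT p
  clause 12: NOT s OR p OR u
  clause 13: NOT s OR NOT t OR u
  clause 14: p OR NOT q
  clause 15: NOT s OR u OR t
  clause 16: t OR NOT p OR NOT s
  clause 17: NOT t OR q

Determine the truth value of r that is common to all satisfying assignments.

Suppose r = false.
The clause (s) is unit, so s = true.
The clause (q) is unit, so q = true.
The clause (NOT u) is unit, so u = false.
The clause (NOT p) is unit, so p = false.
But (p) is also a unit clause — contradiction.
So every satisfying assignment has r = True.

True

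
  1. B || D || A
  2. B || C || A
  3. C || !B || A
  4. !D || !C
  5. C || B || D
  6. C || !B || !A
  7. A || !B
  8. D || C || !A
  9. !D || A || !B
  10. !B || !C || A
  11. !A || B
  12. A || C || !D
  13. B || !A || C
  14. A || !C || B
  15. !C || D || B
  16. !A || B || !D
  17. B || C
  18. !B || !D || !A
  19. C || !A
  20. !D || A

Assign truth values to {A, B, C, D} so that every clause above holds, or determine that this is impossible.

A=true, B=true, C=true, D=false

Try D = false.
Try B = true.
From the singleton clause (A), A = true.
From the singleton clause (C), C = true.
Every clause now holds.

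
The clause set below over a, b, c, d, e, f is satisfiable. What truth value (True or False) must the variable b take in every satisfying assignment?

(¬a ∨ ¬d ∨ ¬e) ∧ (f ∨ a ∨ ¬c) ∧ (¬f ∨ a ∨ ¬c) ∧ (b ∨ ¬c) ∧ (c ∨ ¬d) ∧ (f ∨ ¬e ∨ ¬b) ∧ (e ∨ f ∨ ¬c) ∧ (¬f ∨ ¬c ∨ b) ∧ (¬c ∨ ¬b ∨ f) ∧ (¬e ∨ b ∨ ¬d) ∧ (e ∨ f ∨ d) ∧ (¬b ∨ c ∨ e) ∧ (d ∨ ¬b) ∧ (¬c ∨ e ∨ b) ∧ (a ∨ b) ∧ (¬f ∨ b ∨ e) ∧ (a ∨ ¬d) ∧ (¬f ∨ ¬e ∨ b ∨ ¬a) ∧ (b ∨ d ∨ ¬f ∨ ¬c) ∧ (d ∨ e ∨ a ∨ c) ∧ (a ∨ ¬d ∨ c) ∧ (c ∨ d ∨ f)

Suppose b = False.
From the singleton clause (¬c), c = False.
From the singleton clause (¬d), d = False.
From the singleton clause (a), a = True.
From the singleton clause (f), f = True.
From the singleton clause (e), e = True.
But (¬e) is also a unit clause — contradiction.
So every satisfying assignment has b = True.

True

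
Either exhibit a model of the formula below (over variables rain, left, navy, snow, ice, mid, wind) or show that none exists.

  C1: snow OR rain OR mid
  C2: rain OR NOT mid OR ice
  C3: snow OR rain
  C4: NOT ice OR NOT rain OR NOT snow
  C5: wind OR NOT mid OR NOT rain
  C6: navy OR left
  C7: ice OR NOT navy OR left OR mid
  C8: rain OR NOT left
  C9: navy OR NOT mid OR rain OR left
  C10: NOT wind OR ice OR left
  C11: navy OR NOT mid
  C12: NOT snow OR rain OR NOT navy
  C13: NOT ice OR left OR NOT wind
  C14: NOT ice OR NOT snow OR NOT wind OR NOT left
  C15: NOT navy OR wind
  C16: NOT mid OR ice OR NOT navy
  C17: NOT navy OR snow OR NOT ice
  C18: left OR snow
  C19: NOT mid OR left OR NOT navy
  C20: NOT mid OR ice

Try snow = true.
Try ice = false.
From the singleton clause (NOT mid), mid = false.
Try navy = false.
From the singleton clause (left), left = true.
From the singleton clause (rain), rain = true.
All clauses hold; wind can take either value.

rain ↦ true; left ↦ true; navy ↦ false; snow ↦ true; ice ↦ false; mid ↦ false; wind ↦ true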